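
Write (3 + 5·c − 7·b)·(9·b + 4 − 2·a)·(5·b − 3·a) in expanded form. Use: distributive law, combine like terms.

−5·b² − 27·a·b + 60·b − 36·a + 18·a² + 225·b²·c − 185·a·b·c + 100·b·c − 60·a·c + 30·a²·c − 315·b³ + 259·a·b² − 42·a²·b

(3 + 5·c − 7·b)·(9·b + 4 − 2·a)·(5·b − 3·a)
= (27·b + 12 − 6·a + 45·b·c + 20·c − 10·a·c − 63·b² − 28·b + 14·a·b)·(5·b − 3·a)    [distributive law]
= (−b + 12 − 6·a + 45·b·c + 20·c − 10·a·c − 63·b² + 14·a·b)·(5·b − 3·a)    [combine like terms]
= −5·b² + 3·a·b + 60·b − 36·a − 30·a·b + 18·a² + 225·b²·c − 135·a·b·c + 100·b·c − 60·a·c − 50·a·b·c + 30·a²·c − 315·b³ + 189·a·b² + 70·a·b² − 42·a²·b    [distributive law]
= −5·b² − 27·a·b + 60·b − 36·a + 18·a² + 225·b²·c − 185·a·b·c + 100·b·c − 60·a·c + 30·a²·c − 315·b³ + 259·a·b² − 42·a²·b    [combine like terms]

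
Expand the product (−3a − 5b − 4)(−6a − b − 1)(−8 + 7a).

45a² + 126a³ − 201ab + 231a²b − 188a − 40b² + 35ab² − 72b − 32

(−3a − 5b − 4)(−6a − b − 1)(−8 + 7a)
= (18a² + 3ab + 3a + 30ab + 5b² + 5b + 24a + 4b + 4)(−8 + 7a)    [distributive law]
= (18a² + 33ab + 27a + 5b² + 9b + 4)(−8 + 7a)    [combine like terms]
= −144a² + 126a³ − 264ab + 231a²b − 216a + 189a² − 40b² + 35ab² − 72b + 63ab − 32 + 28a    [distributive law]
= 45a² + 126a³ − 201ab + 231a²b − 188a − 40b² + 35ab² − 72b − 32    [combine like terms]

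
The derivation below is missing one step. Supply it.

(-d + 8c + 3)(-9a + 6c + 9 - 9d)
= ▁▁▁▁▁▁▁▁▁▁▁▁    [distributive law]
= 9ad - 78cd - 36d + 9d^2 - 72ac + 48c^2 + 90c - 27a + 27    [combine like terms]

After distributive law, the bracketed line is:

9ad - 6cd - 9d + 9d^2 - 72ac + 48c^2 + 72c - 72cd - 27a + 18c + 27 - 27d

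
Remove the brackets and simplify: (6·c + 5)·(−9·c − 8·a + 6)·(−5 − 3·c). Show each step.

(6·c + 5)·(−9·c − 8·a + 6)·(−5 − 3·c)
= (−54·c^2 − 48·a·c + 36·c − 45·c − 40·a + 30)·(−5 − 3·c)    [distributive law]
= (−54·c^2 − 48·a·c − 9·c − 40·a + 30)·(−5 − 3·c)    [combine like terms]
= 270·c^2 + 162·c^3 + 240·a·c + 144·a·c^2 + 45·c + 27·c^2 + 200·a + 120·a·c − 150 − 90·c    [distributive law]
= 297·c^2 + 162·c^3 + 360·a·c + 144·a·c^2 − 45·c + 200·a − 150    [combine like terms]

297·c^2 + 162·c^3 + 360·a·c + 144·a·c^2 − 45·c + 200·a − 150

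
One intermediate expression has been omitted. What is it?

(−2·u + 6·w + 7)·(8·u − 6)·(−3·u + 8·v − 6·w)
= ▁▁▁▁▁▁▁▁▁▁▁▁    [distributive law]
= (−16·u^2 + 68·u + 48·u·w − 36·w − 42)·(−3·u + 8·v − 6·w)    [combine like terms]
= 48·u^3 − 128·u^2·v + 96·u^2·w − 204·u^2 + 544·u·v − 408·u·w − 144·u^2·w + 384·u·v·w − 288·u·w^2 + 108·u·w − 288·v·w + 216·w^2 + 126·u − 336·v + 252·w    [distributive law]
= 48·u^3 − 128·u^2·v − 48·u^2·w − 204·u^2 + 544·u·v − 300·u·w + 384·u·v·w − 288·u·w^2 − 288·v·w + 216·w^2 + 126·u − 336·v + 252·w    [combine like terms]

Applying distributive law to the line above:

(−16·u^2 + 12·u + 48·u·w − 36·w + 56·u − 42)·(−3·u + 8·v − 6·w)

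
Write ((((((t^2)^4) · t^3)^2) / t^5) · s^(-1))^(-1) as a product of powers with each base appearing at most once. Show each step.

((((((t^2)^4) · t^3)^2) / t^5) · s^(-1))^(-1)
= ((((((t^2)^4) · t^3)^2) / t^5)^(-1)) · ((s^(-1))^(-1))    [power of a product]
= ((((((t^2)^4) · t^3)^2)^(-1)) / ((t^5)^(-1))) · ((s^(-1))^(-1))    [power of a quotient]
= (((((t^2)^4) · t^3)^(-2)) / ((t^5)^(-1))) · ((s^(-1))^(-1))    [power of a power]
= (((((t^2)^4)^(-2)) · ((t^3)^(-2))) / ((t^5)^(-1))) · ((s^(-1))^(-1))    [power of a product]
= ((((t^2)^(-8)) · ((t^3)^(-2))) / ((t^5)^(-1))) · ((s^(-1))^(-1))    [power of a power]
= ((t^(-16) · ((t^3)^(-2))) / ((t^5)^(-1))) · ((s^(-1))^(-1))    [power of a power]
= ((t^(-16) · t^(-6)) / ((t^5)^(-1))) · ((s^(-1))^(-1))    [power of a power]
= (t^(-22) / ((t^5)^(-1))) · ((s^(-1))^(-1))    [product of powers]
= (t^(-22) / t^(-5)) · ((s^(-1))^(-1))    [power of a power]
= t^(-17) · ((s^(-1))^(-1))    [quotient of powers]
= t^(-17) · s    [power of a power]
= st^(-17)    [rearrange]

st^(-17)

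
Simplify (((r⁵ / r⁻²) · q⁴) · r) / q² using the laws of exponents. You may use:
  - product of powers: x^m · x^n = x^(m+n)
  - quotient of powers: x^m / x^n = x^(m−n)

q²·r⁸

(((r⁵ / r⁻²) · q⁴) · r) / q²
= ((r⁷ · q⁴) · r) / q²    [quotient of powers]
= q²·r⁸    [quotient of powers; product of powers]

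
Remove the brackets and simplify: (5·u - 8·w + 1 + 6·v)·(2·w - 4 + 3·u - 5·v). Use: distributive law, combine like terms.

-14·u·w - 17·u + 15·u^2 - 7·u·v - 16·w^2 + 34·w + 52·v·w - 4 - 29·v - 30·v^2

(5·u - 8·w + 1 + 6·v)·(2·w - 4 + 3·u - 5·v)
= 10·u·w - 20·u + 15·u^2 - 25·u·v - 16·w^2 + 32·w - 24·u·w + 40·v·w + 2·w - 4 + 3·u - 5·v + 12·v·w - 24·v + 18·u·v - 30·v^2    [distributive law]
= -14·u·w - 17·u + 15·u^2 - 7·u·v - 16·w^2 + 34·w + 52·v·w - 4 - 29·v - 30·v^2    [combine like terms]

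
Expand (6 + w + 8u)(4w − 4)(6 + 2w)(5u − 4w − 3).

744uw − 480w² + 360w − 384uw² − 280w³ − 144u + 432 − 216uw³ − 32w⁴ + 640u²w + 320u²w² − 960u²

(6 + w + 8u)(4w − 4)(6 + 2w)(5u − 4w − 3)
= (24w − 24 + 4w² − 4w + 32uw − 32u)(6 + 2w)(5u − 4w − 3)    [distributive law]
= (20w − 24 + 4w² + 32uw − 32u)(6 + 2w)(5u − 4w − 3)    [combine like terms]
= (120w + 40w² − 144 − 48w + 24w² + 8w³ + 192uw + 64uw² − 192u − 64uw)(5u − 4w − 3)    [distributive law]
= (72w + 64w² − 144 + 8w³ + 128uw + 64uw² − 192u)(5u − 4w − 3)    [combine like terms]
= 360uw − 288w² − 216w + 320uw² − 256w³ − 192w² − 720u + 576w + 432 + 40uw³ − 32w⁴ − 24w³ + 640u²w − 512uw² − 384uw + 320u²w² − 256uw³ − 192uw² − 960u² + 768uw + 576u    [distributive law]
= 744uw − 480w² + 360w − 384uw² − 280w³ − 144u + 432 − 216uw³ − 32w⁴ + 640u²w + 320u²w² − 960u²    [combine like terms]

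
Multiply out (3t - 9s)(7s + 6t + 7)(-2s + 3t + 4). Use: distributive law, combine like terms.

(3t - 9s)(7s + 6t + 7)(-2s + 3t + 4)
= (21st + 18t^2 + 21t - 63s^2 - 54st - 63s)(-2s + 3t + 4)    [distributive law]
= (-33st + 18t^2 + 21t - 63s^2 - 63s)(-2s + 3t + 4)    [combine like terms]
= 66s^2t - 99st^2 - 132st - 36st^2 + 54t^3 + 72t^2 - 42st + 63t^2 + 84t + 126s^3 - 189s^2t - 252s^2 + 126s^2 - 189st - 252s    [distributive law]
= -123s^2t - 135st^2 - 363st + 54t^3 + 135t^2 + 84t + 126s^3 - 126s^2 - 252s    [combine like terms]

-123s^2t - 135st^2 - 363st + 54t^3 + 135t^2 + 84t + 126s^3 - 126s^2 - 252s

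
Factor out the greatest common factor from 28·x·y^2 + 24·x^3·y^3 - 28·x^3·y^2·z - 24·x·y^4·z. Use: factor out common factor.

4·x·y^2(7 + 6·x^2·y - 7·x^2·z - 6·y^2·z)

28·x·y^2 + 24·x^3·y^3 - 28·x^3·y^2·z - 24·x·y^4·z
= 4(7·x·y^2 + 6·x^3·y^3 - 7·x^3·y^2·z - 6·x·y^4·z)    [factor out 4]
= 4·x·y^2(7 + 6·x^2·y - 7·x^2·z - 6·y^2·z)    [factor out x·y^2]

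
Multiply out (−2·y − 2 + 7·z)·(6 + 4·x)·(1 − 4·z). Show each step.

(−2·y − 2 + 7·z)·(6 + 4·x)·(1 − 4·z)
= (−12·y − 8·x·y − 12 − 8·x + 42·z + 28·x·z)·(1 − 4·z)    [distributive law]
= −12·y + 48·y·z − 8·x·y + 32·x·y·z − 12 + 48·z − 8·x + 32·x·z + 42·z − 168·z² + 28·x·z − 112·x·z²    [distributive law]
= −12·y + 48·y·z − 8·x·y + 32·x·y·z − 12 + 90·z − 8·x + 60·x·z − 168·z² − 112·x·z²    [combine like terms]

−12·y + 48·y·z − 8·x·y + 32·x·y·z − 12 + 90·z − 8·x + 60·x·z − 168·z² − 112·x·z²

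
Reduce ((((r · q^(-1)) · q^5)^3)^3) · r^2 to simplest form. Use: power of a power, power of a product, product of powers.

q^36r^11

((((r · q^(-1)) · q^5)^3)^3) · r^2
= (((r · q^(-1)) · q^5)^9) · r^2    [power of a power]
= (((r · q^(-1))^9) · ((q^5)^9)) · r^2    [power of a product]
= (((r^9) · ((q^(-1))^9)) · ((q^5)^9)) · r^2    [power of a product]
= ((r^9 · q^(-9)) · ((q^5)^9)) · r^2    [power of a power]
= ((r^9 · q^(-9)) · q^45) · r^2    [power of a power]
= q^36r^11    [product of powers]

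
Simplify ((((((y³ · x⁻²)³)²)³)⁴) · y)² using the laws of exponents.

x⁻²⁸⁸y⁴³⁴

((((((y³ · x⁻²)³)²)³)⁴) · y)²
= ((((((y³ · x⁻²)³)²)³)⁴)²) · (y²)    [power of a product]
= (((((y³ · x⁻²)³)²)³)⁸) · (y²)    [power of a power]
= ((((y³ · x⁻²)³)²)²⁴) · (y²)    [power of a power]
= (((y³ · x⁻²)³)⁴⁸) · (y²)    [power of a power]
= ((y³ · x⁻²)¹⁴⁴) · (y²)    [power of a power]
= (((y³)¹⁴⁴) · ((x⁻²)¹⁴⁴)) · (y²)    [power of a product]
= (y⁴³² · ((x⁻²)¹⁴⁴)) · (y²)    [power of a power]
= (y⁴³² · x⁻²⁸⁸) · (y²)    [power of a power]
= x⁻²⁸⁸y⁴³⁴    [product of powers]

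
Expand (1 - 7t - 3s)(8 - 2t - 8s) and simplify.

8 - 58t - 32s + 14t² + 62st + 24s²

(1 - 7t - 3s)(8 - 2t - 8s)
= 8 - 2t - 8s - 56t + 14t² + 56st - 24s + 6st + 24s²    [distributive law]
= 8 - 58t - 32s + 14t² + 62st + 24s²    [combine like terms]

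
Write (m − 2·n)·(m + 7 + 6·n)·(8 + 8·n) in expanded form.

8·m^2 + 8·m^2·n + 56·m + 88·m·n + 32·m·n^2 − 112·n − 208·n^2 − 96·n^3

(m − 2·n)·(m + 7 + 6·n)·(8 + 8·n)
= (m^2 + 7·m + 6·m·n − 2·m·n − 14·n − 12·n^2)·(8 + 8·n)    [distributive law]
= (m^2 + 7·m + 4·m·n − 14·n − 12·n^2)·(8 + 8·n)    [combine like terms]
= 8·m^2 + 8·m^2·n + 56·m + 56·m·n + 32·m·n + 32·m·n^2 − 112·n − 112·n^2 − 96·n^2 − 96·n^3    [distributive law]
= 8·m^2 + 8·m^2·n + 56·m + 88·m·n + 32·m·n^2 − 112·n − 208·n^2 − 96·n^3    [combine like terms]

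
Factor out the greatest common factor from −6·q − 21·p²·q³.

3·q(−2 − 7·p²·q²)

−6·q − 21·p²·q³
= 3(−2·q − 7·p²·q³)    [factor out 3]
= 3·q(−2 − 7·p²·q²)    [factor out q]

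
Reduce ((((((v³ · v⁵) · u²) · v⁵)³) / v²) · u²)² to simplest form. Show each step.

((((((v³ · v⁵) · u²) · v⁵)³) / v²) · u²)²
= ((((((v³ · v⁵) · u²) · v⁵)³) / v²)²) · ((u²)²)    [power of a product]
= ((((((v³ · v⁵) · u²) · v⁵)³)²) / ((v²)²)) · ((u²)²)    [power of a quotient]
= (((((v³ · v⁵) · u²) · v⁵)⁶) / ((v²)²)) · ((u²)²)    [power of a power]
= (((((v³ · v⁵) · u²)⁶) · ((v⁵)⁶)) / ((v²)²)) · ((u²)²)    [power of a product]
= (((((v³ · v⁵)⁶) · ((u²)⁶)) · ((v⁵)⁶)) / ((v²)²)) · ((u²)²)    [power of a product]
= ((((((v³)⁶) · ((v⁵)⁶)) · ((u²)⁶)) · ((v⁵)⁶)) / ((v²)²)) · ((u²)²)    [power of a product]
= ((((v¹⁸ · ((v⁵)⁶)) · ((u²)⁶)) · ((v⁵)⁶)) / ((v²)²)) · ((u²)²)    [power of a power]
= ((((v¹⁸ · v³⁰) · ((u²)⁶)) · ((v⁵)⁶)) / ((v²)²)) · ((u²)²)    [power of a power]
= (((v⁴⁸ · ((u²)⁶)) · ((v⁵)⁶)) / ((v²)²)) · ((u²)²)    [product of powers]
= (((v⁴⁸ · u¹²) · ((v⁵)⁶)) / ((v²)²)) · ((u²)²)    [power of a power]
= (((v⁴⁸ · u¹²) · v³⁰) / ((v²)²)) · ((u²)²)    [power of a power]
= (((v⁴⁸ · u¹²) · v³⁰) / v⁴) · ((u²)²)    [power of a power]
= (((v⁴⁸ · u¹²) · v³⁰) / v⁴) · u⁴    [power of a power]
= u¹⁶v⁷⁴    [quotient of powers; product of powers]

u¹⁶v⁷⁴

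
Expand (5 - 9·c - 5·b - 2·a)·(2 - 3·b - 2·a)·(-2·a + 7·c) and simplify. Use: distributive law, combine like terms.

-20·a + 70·c + 50·a·b - 175·b·c + 28·a^2 - 62·a·c - 126·c^2 + 58·a·b·c + 189·b·c^2 - 8·a^2·c + 126·a·c^2 - 30·a·b^2 + 105·b^2·c - 32·a^2·b - 8·a^3

(5 - 9·c - 5·b - 2·a)·(2 - 3·b - 2·a)·(-2·a + 7·c)
= (10 - 15·b - 10·a - 18·c + 27·b·c + 18·a·c - 10·b + 15·b^2 + 10·a·b - 4·a + 6·a·b + 4·a^2)·(-2·a + 7·c)    [distributive law]
= (10 - 25·b - 14·a - 18·c + 27·b·c + 18·a·c + 15·b^2 + 16·a·b + 4·a^2)·(-2·a + 7·c)    [combine like terms]
= -20·a + 70·c + 50·a·b - 175·b·c + 28·a^2 - 98·a·c + 36·a·c - 126·c^2 - 54·a·b·c + 189·b·c^2 - 36·a^2·c + 126·a·c^2 - 30·a·b^2 + 105·b^2·c - 32·a^2·b + 112·a·b·c - 8·a^3 + 28·a^2·c    [distributive law]
= -20·a + 70·c + 50·a·b - 175·b·c + 28·a^2 - 62·a·c - 126·c^2 + 58·a·b·c + 189·b·c^2 - 8·a^2·c + 126·a·c^2 - 30·a·b^2 + 105·b^2·c - 32·a^2·b - 8·a^3    [combine like terms]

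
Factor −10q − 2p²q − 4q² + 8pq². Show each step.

−10q − 2p²q − 4q² + 8pq²
= 2(−5q − p²q − 2q² + 4pq²)    [factor out 2]
= 2q(−5 − p² − 2q + 4pq)    [factor out q]

2q(−5 − p² − 2q + 4pq)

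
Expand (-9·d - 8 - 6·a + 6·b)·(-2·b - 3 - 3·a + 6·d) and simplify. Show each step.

54·b·d - 21·d - 9·a·d - 54·d² - 2·b + 24 + 42·a - 6·a·b + 18·a² - 12·b²

(-9·d - 8 - 6·a + 6·b)·(-2·b - 3 - 3·a + 6·d)
= 18·b·d + 27·d + 27·a·d - 54·d² + 16·b + 24 + 24·a - 48·d + 12·a·b + 18·a + 18·a² - 36·a·d - 12·b² - 18·b - 18·a·b + 36·b·d    [distributive law]
= 54·b·d - 21·d - 9·a·d - 54·d² - 2·b + 24 + 42·a - 6·a·b + 18·a² - 12·b²    [combine like terms]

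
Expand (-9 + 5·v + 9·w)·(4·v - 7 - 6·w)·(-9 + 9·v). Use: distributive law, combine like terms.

(-9 + 5·v + 9·w)·(4·v - 7 - 6·w)·(-9 + 9·v)
= (-36·v + 63 + 54·w + 20·v^2 - 35·v - 30·v·w + 36·v·w - 63·w - 54·w^2)·(-9 + 9·v)    [distributive law]
= (-71·v + 63 - 9·w + 20·v^2 + 6·v·w - 54·w^2)·(-9 + 9·v)    [combine like terms]
= 639·v - 639·v^2 - 567 + 567·v + 81·w - 81·v·w - 180·v^2 + 180·v^3 - 54·v·w + 54·v^2·w + 486·w^2 - 486·v·w^2    [distributive law]
= 1206·v - 819·v^2 - 567 + 81·w - 135·v·w + 180·v^3 + 54·v^2·w + 486·w^2 - 486·v·w^2    [combine like terms]

1206·v - 819·v^2 - 567 + 81·w - 135·v·w + 180·v^3 + 54·v^2·w + 486·w^2 - 486·v·w^2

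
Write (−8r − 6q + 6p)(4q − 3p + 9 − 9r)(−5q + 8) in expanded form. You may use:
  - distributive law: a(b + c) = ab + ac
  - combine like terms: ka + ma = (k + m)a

−110q^2r + 536qr + 150pqr − 240pr − 576r − 360qr^2 + 576r^2 + 120q^3 + 78q^2 − 210pq^2 + 66pq − 432q + 90p^2q − 144p^2 + 432p

(−8r − 6q + 6p)(4q − 3p + 9 − 9r)(−5q + 8)
= (−32qr + 24pr − 72r + 72r^2 − 24q^2 + 18pq − 54q + 54qr + 24pq − 18p^2 + 54p − 54pr)(−5q + 8)    [distributive law]
= (22qr − 30pr − 72r + 72r^2 − 24q^2 + 42pq − 54q − 18p^2 + 54p)(−5q + 8)    [combine like terms]
= −110q^2r + 176qr + 150pqr − 240pr + 360qr − 576r − 360qr^2 + 576r^2 + 120q^3 − 192q^2 − 210pq^2 + 336pq + 270q^2 − 432q + 90p^2q − 144p^2 − 270pq + 432p    [distributive law]
= −110q^2r + 536qr + 150pqr − 240pr − 576r − 360qr^2 + 576r^2 + 120q^3 + 78q^2 − 210pq^2 + 66pq − 432q + 90p^2q − 144p^2 + 432p    [combine like terms]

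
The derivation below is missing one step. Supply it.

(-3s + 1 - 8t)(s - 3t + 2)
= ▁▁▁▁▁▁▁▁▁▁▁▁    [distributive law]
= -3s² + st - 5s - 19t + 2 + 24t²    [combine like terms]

By distributive law:

-3s² + 9st - 6s + s - 3t + 2 - 8st + 24t² - 16t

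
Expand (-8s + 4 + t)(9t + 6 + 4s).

-68st - 32s - 32s² + 42t + 24 + 9t²

(-8s + 4 + t)(9t + 6 + 4s)
= -72st - 48s - 32s² + 36t + 24 + 16s + 9t² + 6t + 4st    [distributive law]
= -68st - 32s - 32s² + 42t + 24 + 9t²    [combine like terms]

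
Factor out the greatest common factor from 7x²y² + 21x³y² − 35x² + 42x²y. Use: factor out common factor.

7x²(y² + 3xy² − 5 + 6y)

7x²y² + 21x³y² − 35x² + 42x²y
= 7(x²y² + 3x³y² − 5x² + 6x²y)    [factor out 7]
= 7x²(y² + 3xy² − 5 + 6y)    [factor out x²]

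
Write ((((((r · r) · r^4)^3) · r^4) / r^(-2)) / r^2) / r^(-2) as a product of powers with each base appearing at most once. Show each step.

r^24

((((((r · r) · r^4)^3) · r^4) / r^(-2)) / r^2) / r^(-2)
= ((((((r · r)^3) · ((r^4)^3)) · r^4) / r^(-2)) / r^2) / r^(-2)    [power of a product]
= ((((((r^3) · (r^3)) · ((r^4)^3)) · r^4) / r^(-2)) / r^2) / r^(-2)    [power of a product]
= ((((r^6 · ((r^4)^3)) · r^4) / r^(-2)) / r^2) / r^(-2)    [product of powers]
= ((((r^6 · r^12) · r^4) / r^(-2)) / r^2) / r^(-2)    [power of a power]
= (((r^18 · r^4) / r^(-2)) / r^2) / r^(-2)    [product of powers]
= ((r^22 / r^(-2)) / r^2) / r^(-2)    [product of powers]
= (r^24 / r^2) / r^(-2)    [quotient of powers]
= r^22 / r^(-2)    [quotient of powers]
= r^24    [quotient of powers]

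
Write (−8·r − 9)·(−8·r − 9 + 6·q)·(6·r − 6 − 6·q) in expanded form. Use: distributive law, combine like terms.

384·r^3 + 480·r^2 − 672·q·r^2 − 378·r − 900·q·r + 288·q^2·r − 486 − 162·q + 324·q^2

(−8·r − 9)·(−8·r − 9 + 6·q)·(6·r − 6 − 6·q)
= (64·r^2 + 72·r − 48·q·r + 72·r + 81 − 54·q)·(6·r − 6 − 6·q)    [distributive law]
= (64·r^2 + 144·r − 48·q·r + 81 − 54·q)·(6·r − 6 − 6·q)    [combine like terms]
= 384·r^3 − 384·r^2 − 384·q·r^2 + 864·r^2 − 864·r − 864·q·r − 288·q·r^2 + 288·q·r + 288·q^2·r + 486·r − 486 − 486·q − 324·q·r + 324·q + 324·q^2    [distributive law]
= 384·r^3 + 480·r^2 − 672·q·r^2 − 378·r − 900·q·r + 288·q^2·r − 486 − 162·q + 324·q^2    [combine like terms]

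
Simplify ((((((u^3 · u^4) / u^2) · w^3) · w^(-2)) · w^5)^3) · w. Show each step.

u^15w^19

((((((u^3 · u^4) / u^2) · w^3) · w^(-2)) · w^5)^3) · w
= ((((((u^3 · u^4) / u^2) · w^3) · w^(-2))^3) · ((w^5)^3)) · w    [power of a product]
= ((((((u^3 · u^4) / u^2) · w^3)^3) · ((w^(-2))^3)) · ((w^5)^3)) · w    [power of a product]
= ((((((u^3 · u^4) / u^2)^3) · ((w^3)^3)) · ((w^(-2))^3)) · ((w^5)^3)) · w    [power of a product]
= ((((((u^3 · u^4)^3) / ((u^2)^3)) · ((w^3)^3)) · ((w^(-2))^3)) · ((w^5)^3)) · w    [power of a quotient]
= (((((((u^3)^3) · ((u^4)^3)) / ((u^2)^3)) · ((w^3)^3)) · ((w^(-2))^3)) · ((w^5)^3)) · w    [power of a product]
= (((((u^9 · ((u^4)^3)) / ((u^2)^3)) · ((w^3)^3)) · ((w^(-2))^3)) · ((w^5)^3)) · w    [power of a power]
= (((((u^9 · u^12) / ((u^2)^3)) · ((w^3)^3)) · ((w^(-2))^3)) · ((w^5)^3)) · w    [power of a power]
= ((((u^21 / ((u^2)^3)) · ((w^3)^3)) · ((w^(-2))^3)) · ((w^5)^3)) · w    [product of powers]
= ((((u^21 / u^6) · ((w^3)^3)) · ((w^(-2))^3)) · ((w^5)^3)) · w    [power of a power]
= (((u^15 · ((w^3)^3)) · ((w^(-2))^3)) · ((w^5)^3)) · w    [quotient of powers]
= (((u^15 · w^9) · ((w^(-2))^3)) · ((w^5)^3)) · w    [power of a power]
= (((u^15 · w^9) · w^(-6)) · ((w^5)^3)) · w    [power of a power]
= (((u^15 · w^9) · w^(-6)) · w^15) · w    [power of a power]
= u^15w^19    [product of powers]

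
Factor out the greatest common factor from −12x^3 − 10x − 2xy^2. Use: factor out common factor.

2x(−6x^2 − 5 − y^2)

−12x^3 − 10x − 2xy^2
= 2(−6x^3 − 5x − xy^2)    [factor out 2]
= 2x(−6x^2 − 5 − y^2)    [factor out x]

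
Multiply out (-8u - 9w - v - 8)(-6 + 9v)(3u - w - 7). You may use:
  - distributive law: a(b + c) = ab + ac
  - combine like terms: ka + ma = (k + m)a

144u^2 + 114uw - 192u - 216u^2v - 171uvw + 306uv - 54w^2 - 426w + 81vw^2 + 633vw + 462v - 27uv^2 + 9v^2w + 63v^2 - 336

(-8u - 9w - v - 8)(-6 + 9v)(3u - w - 7)
= (48u - 72uv + 54w - 81vw + 6v - 9v^2 + 48 - 72v)(3u - w - 7)    [distributive law]
= (48u - 72uv + 54w - 81vw - 66v - 9v^2 + 48)(3u - w - 7)    [combine like terms]
= 144u^2 - 48uw - 336u - 216u^2v + 72uvw + 504uv + 162uw - 54w^2 - 378w - 243uvw + 81vw^2 + 567vw - 198uv + 66vw + 462v - 27uv^2 + 9v^2w + 63v^2 + 144u - 48w - 336    [distributive law]
= 144u^2 + 114uw - 192u - 216u^2v - 171uvw + 306uv - 54w^2 - 426w + 81vw^2 + 633vw + 462v - 27uv^2 + 9v^2w + 63v^2 - 336    [combine like terms]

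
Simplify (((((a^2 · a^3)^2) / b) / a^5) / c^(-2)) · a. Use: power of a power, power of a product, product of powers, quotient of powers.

a^6·b^(-1)·c^2

(((((a^2 · a^3)^2) / b) / a^5) / c^(-2)) · a
= ((((((a^2)^2) · ((a^3)^2)) / b) / a^5) / c^(-2)) · a    [power of a product]
= ((((a^4 · ((a^3)^2)) / b) / a^5) / c^(-2)) · a    [power of a power]
= ((((a^4 · a^6) / b) / a^5) / c^(-2)) · a    [power of a power]
= (((a^10 / b) / a^5) / c^(-2)) · a    [product of powers]
= a^6·b^(-1)·c^2    [quotient of powers; product of powers]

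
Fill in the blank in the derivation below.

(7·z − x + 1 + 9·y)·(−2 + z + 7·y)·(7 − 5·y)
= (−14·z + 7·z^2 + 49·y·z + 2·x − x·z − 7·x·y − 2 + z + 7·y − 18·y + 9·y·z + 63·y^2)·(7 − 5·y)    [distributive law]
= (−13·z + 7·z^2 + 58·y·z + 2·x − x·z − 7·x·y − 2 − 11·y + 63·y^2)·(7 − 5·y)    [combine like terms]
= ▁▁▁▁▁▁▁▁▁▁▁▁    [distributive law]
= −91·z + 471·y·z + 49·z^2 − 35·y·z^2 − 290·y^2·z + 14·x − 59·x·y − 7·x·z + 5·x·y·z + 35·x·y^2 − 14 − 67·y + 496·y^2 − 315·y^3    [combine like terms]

By distributive law:

−91·z + 65·y·z + 49·z^2 − 35·y·z^2 + 406·y·z − 290·y^2·z + 14·x − 10·x·y − 7·x·z + 5·x·y·z − 49·x·y + 35·x·y^2 − 14 + 10·y − 77·y + 55·y^2 + 441·y^2 − 315·y^3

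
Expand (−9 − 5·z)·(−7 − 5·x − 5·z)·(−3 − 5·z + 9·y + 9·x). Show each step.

−189 − 555·z + 567·y + 432·x + 420·x·z + 405·x·y + 405·x^2 − 475·z^2 + 720·y·z + 100·x·z^2 + 225·x·y·z + 225·x^2·z − 125·z^3 + 225·y·z^2

(−9 − 5·z)·(−7 − 5·x − 5·z)·(−3 − 5·z + 9·y + 9·x)
= (63 + 45·x + 45·z + 35·z + 25·x·z + 25·z^2)·(−3 − 5·z + 9·y + 9·x)    [distributive law]
= (63 + 45·x + 80·z + 25·x·z + 25·z^2)·(−3 − 5·z + 9·y + 9·x)    [combine like terms]
= −189 − 315·z + 567·y + 567·x − 135·x − 225·x·z + 405·x·y + 405·x^2 − 240·z − 400·z^2 + 720·y·z + 720·x·z − 75·x·z − 125·x·z^2 + 225·x·y·z + 225·x^2·z − 75·z^2 − 125·z^3 + 225·y·z^2 + 225·x·z^2    [distributive law]
= −189 − 555·z + 567·y + 432·x + 420·x·z + 405·x·y + 405·x^2 − 475·z^2 + 720·y·z + 100·x·z^2 + 225·x·y·z + 225·x^2·z − 125·z^3 + 225·y·z^2    [combine like terms]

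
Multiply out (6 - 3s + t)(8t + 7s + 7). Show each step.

(6 - 3s + t)(8t + 7s + 7)
= 48t + 42s + 42 - 24st - 21s^2 - 21s + 8t^2 + 7st + 7t    [distributive law]
= 55t + 21s + 42 - 17st - 21s^2 + 8t^2    [combine like terms]

55t + 21s + 42 - 17st - 21s^2 + 8t^2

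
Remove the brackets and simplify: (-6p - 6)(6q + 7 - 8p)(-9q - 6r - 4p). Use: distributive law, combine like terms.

(-6p - 6)(6q + 7 - 8p)(-9q - 6r - 4p)
= (-36pq - 42p + 48p^2 - 36q - 42 + 48p)(-9q - 6r - 4p)    [distributive law]
= (-36pq + 6p + 48p^2 - 36q - 42)(-9q - 6r - 4p)    [combine like terms]
= 324pq^2 + 216pqr + 144p^2q - 54pq - 36pr - 24p^2 - 432p^2q - 288p^2r - 192p^3 + 324q^2 + 216qr + 144pq + 378q + 252r + 168p    [distributive law]
= 324pq^2 + 216pqr - 288p^2q + 90pq - 36pr - 24p^2 - 288p^2r - 192p^3 + 324q^2 + 216qr + 378q + 252r + 168p    [combine like terms]

324pq^2 + 216pqr - 288p^2q + 90pq - 36pr - 24p^2 - 288p^2r - 192p^3 + 324q^2 + 216qr + 378q + 252r + 168p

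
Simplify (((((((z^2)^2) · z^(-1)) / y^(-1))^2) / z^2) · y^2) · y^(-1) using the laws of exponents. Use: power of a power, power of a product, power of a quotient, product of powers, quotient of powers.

y^3·z^4

(((((((z^2)^2) · z^(-1)) / y^(-1))^2) / z^2) · y^2) · y^(-1)
= (((((((z^2)^2) · z^(-1))^2) / ((y^(-1))^2)) / z^2) · y^2) · y^(-1)    [power of a quotient]
= (((((((z^2)^2)^2) · ((z^(-1))^2)) / ((y^(-1))^2)) / z^2) · y^2) · y^(-1)    [power of a product]
= ((((((z^2)^4) · ((z^(-1))^2)) / ((y^(-1))^2)) / z^2) · y^2) · y^(-1)    [power of a power]
= ((((z^8 · ((z^(-1))^2)) / ((y^(-1))^2)) / z^2) · y^2) · y^(-1)    [power of a power]
= ((((z^8 · z^(-2)) / ((y^(-1))^2)) / z^2) · y^2) · y^(-1)    [power of a power]
= (((z^6 / ((y^(-1))^2)) / z^2) · y^2) · y^(-1)    [product of powers]
= (((z^6 / y^(-2)) / z^2) · y^2) · y^(-1)    [power of a power]
= y^3·z^4    [quotient of powers; product of powers]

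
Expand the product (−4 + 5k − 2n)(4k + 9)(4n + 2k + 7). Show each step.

24kn + 198k² + 131k − 270n − 252 + 64k²n + 40k³ − 32kn² − 72n²

(−4 + 5k − 2n)(4k + 9)(4n + 2k + 7)
= (−16k − 36 + 20k² + 45k − 8kn − 18n)(4n + 2k + 7)    [distributive law]
= (29k − 36 + 20k² − 8kn − 18n)(4n + 2k + 7)    [combine like terms]
= 116kn + 58k² + 203k − 144n − 72k − 252 + 80k²n + 40k³ + 140k² − 32kn² − 16k²n − 56kn − 72n² − 36kn − 126n    [distributive law]
= 24kn + 198k² + 131k − 270n − 252 + 64k²n + 40k³ − 32kn² − 72n²    [combine like terms]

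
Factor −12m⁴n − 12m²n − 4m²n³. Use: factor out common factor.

4m²n(−3m² − 3 − n²)

−12m⁴n − 12m²n − 4m²n³
= 4(−3m⁴n − 3m²n − m²n³)    [factor out 4]
= 4m²n(−3m² − 3 − n²)    [factor out m²n]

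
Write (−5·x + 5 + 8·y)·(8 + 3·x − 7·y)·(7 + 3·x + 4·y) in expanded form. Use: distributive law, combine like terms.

(−5·x + 5 + 8·y)·(8 + 3·x − 7·y)·(7 + 3·x + 4·y)
= (−40·x − 15·x^2 + 35·x·y + 40 + 15·x − 35·y + 64·y + 24·x·y − 56·y^2)·(7 + 3·x + 4·y)    [distributive law]
= (−25·x − 15·x^2 + 59·x·y + 40 + 29·y − 56·y^2)·(7 + 3·x + 4·y)    [combine like terms]
= −175·x − 75·x^2 − 100·x·y − 105·x^2 − 45·x^3 − 60·x^2·y + 413·x·y + 177·x^2·y + 236·x·y^2 + 280 + 120·x + 160·y + 203·y + 87·x·y + 116·y^2 − 392·y^2 − 168·x·y^2 − 224·y^3    [distributive law]
= −55·x − 180·x^2 + 400·x·y − 45·x^3 + 117·x^2·y + 68·x·y^2 + 280 + 363·y − 276·y^2 − 224·y^3    [combine like terms]

−55·x − 180·x^2 + 400·x·y − 45·x^3 + 117·x^2·y + 68·x·y^2 + 280 + 363·y − 276·y^2 − 224·y^3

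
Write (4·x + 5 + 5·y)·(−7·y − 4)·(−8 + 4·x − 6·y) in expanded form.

(4·x + 5 + 5·y)·(−7·y − 4)·(−8 + 4·x − 6·y)
= (−28·x·y − 16·x − 35·y − 20 − 35·y^2 − 20·y)·(−8 + 4·x − 6·y)    [distributive law]
= (−28·x·y − 16·x − 55·y − 20 − 35·y^2)·(−8 + 4·x − 6·y)    [combine like terms]
= 224·x·y − 112·x^2·y + 168·x·y^2 + 128·x − 64·x^2 + 96·x·y + 440·y − 220·x·y + 330·y^2 + 160 − 80·x + 120·y + 280·y^2 − 140·x·y^2 + 210·y^3    [distributive law]
= 100·x·y − 112·x^2·y + 28·x·y^2 + 48·x − 64·x^2 + 560·y + 610·y^2 + 160 + 210·y^3    [combine like terms]

100·x·y − 112·x^2·y + 28·x·y^2 + 48·x − 64·x^2 + 560·y + 610·y^2 + 160 + 210·y^3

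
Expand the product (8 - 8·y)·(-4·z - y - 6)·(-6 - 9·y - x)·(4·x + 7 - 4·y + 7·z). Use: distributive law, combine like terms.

1328·x·z + 3360·z + 1248·y·z + 1344·z² - 248·x·y·z - 5256·y²·z + 672·y·z² + 128·x²·z + 224·x·z² + 296·x·y + 192·y - 3624·y² - 1528·x·y² + 1128·y³ - 160·x²·y + 1488·x + 2016 + 192·x² - 1080·x·y²·z + 648·y³·z - 2016·y²·z² - 128·x²·y·z - 224·x·y·z² - 256·x·y³ + 288·y⁴ - 32·x²·y²

(8 - 8·y)·(-4·z - y - 6)·(-6 - 9·y - x)·(4·x + 7 - 4·y + 7·z)
= (-32·z - 8·y - 48 + 32·y·z + 8·y² + 48·y)·(-6 - 9·y - x)·(4·x + 7 - 4·y + 7·z)    [distributive law]
= (-32·z + 40·y - 48 + 32·y·z + 8·y²)·(-6 - 9·y - x)·(4·x + 7 - 4·y + 7·z)    [combine like terms]
= (192·z + 288·y·z + 32·x·z - 240·y - 360·y² - 40·x·y + 288 + 432·y + 48·x - 192·y·z - 288·y²·z - 32·x·y·z - 48·y² - 72·y³ - 8·x·y²)·(4·x + 7 - 4·y + 7·z)    [distributive law]
= (192·z + 96·y·z + 32·x·z + 192·y - 408·y² - 40·x·y + 288 + 48·x - 288·y²·z - 32·x·y·z - 72·y³ - 8·x·y²)·(4·x + 7 - 4·y + 7·z)    [combine like terms]
= 768·x·z + 1344·z - 768·y·z + 1344·z² + 384·x·y·z + 672·y·z - 384·y²·z + 672·y·z² + 128·x²·z + 224·x·z - 128·x·y·z + 224·x·z² + 768·x·y + 1344·y - 768·y² + 1344·y·z - 1632·x·y² - 2856·y² + 1632·y³ - 2856·y²·z - 160·x²·y - 280·x·y + 160·x·y² - 280·x·y·z + 1152·x + 2016 - 1152·y + 2016·z + 192·x² + 336·x - 192·x·y + 336·x·z - 1152·x·y²·z - 2016·y²·z + 1152·y³·z - 2016·y²·z² - 128·x²·y·z - 224·x·y·z + 128·x·y²·z - 224·x·y·z² - 288·x·y³ - 504·y³ + 288·y⁴ - 504·y³·z - 32·x²·y² - 56·x·y² + 32·x·y³ - 56·x·y²·z    [distributive law]
= 1328·x·z + 3360·z + 1248·y·z + 1344·z² - 248·x·y·z - 5256·y²·z + 672·y·z² + 128·x²·z + 224·x·z² + 296·x·y + 192·y - 3624·y² - 1528·x·y² + 1128·y³ - 160·x²·y + 1488·x + 2016 + 192·x² - 1080·x·y²·z + 648·y³·z - 2016·y²·z² - 128·x²·y·z - 224·x·y·z² - 256·x·y³ + 288·y⁴ - 32·x²·y²    [combine like terms]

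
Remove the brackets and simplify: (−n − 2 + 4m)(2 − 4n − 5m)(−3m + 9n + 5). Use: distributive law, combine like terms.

89mn + 74n^2 − 6n − 111mn^2 + 36n^3 − 147m^2n + 102m − 20 − 154m^2 + 60m^3

(−n − 2 + 4m)(2 − 4n − 5m)(−3m + 9n + 5)
= (−2n + 4n^2 + 5mn − 4 + 8n + 10m + 8m − 16mn − 20m^2)(−3m + 9n + 5)    [distributive law]
= (6n + 4n^2 − 11mn − 4 + 18m − 20m^2)(−3m + 9n + 5)    [combine like terms]
= −18mn + 54n^2 + 30n − 12mn^2 + 36n^3 + 20n^2 + 33m^2n − 99mn^2 − 55mn + 12m − 36n − 20 − 54m^2 + 162mn + 90m + 60m^3 − 180m^2n − 100m^2    [distributive law]
= 89mn + 74n^2 − 6n − 111mn^2 + 36n^3 − 147m^2n + 102m − 20 − 154m^2 + 60m^3    [combine like terms]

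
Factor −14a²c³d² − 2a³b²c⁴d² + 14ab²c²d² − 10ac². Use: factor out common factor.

−14a²c³d² − 2a³b²c⁴d² + 14ab²c²d² − 10ac²
= 2(−7a²c³d² − a³b²c⁴d² + 7ab²c²d² − 5ac²)    [factor out 2]
= 2ac²(−7acd² − a²b²c²d² + 7b²d² − 5)    [factor out ac²]

2ac²(−7acd² − a²b²c²d² + 7b²d² − 5)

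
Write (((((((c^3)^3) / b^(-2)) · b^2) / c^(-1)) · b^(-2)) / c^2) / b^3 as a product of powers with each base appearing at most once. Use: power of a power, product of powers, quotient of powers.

b^(-1)·c^8

(((((((c^3)^3) / b^(-2)) · b^2) / c^(-1)) · b^(-2)) / c^2) / b^3
= (((((c^9 / b^(-2)) · b^2) / c^(-1)) · b^(-2)) / c^2) / b^3    [power of a power]
= b^(-1)·c^8    [quotient of powers; product of powers]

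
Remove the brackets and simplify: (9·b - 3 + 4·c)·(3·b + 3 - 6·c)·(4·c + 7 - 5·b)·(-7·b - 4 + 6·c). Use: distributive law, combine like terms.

(9·b - 3 + 4·c)·(3·b + 3 - 6·c)·(4·c + 7 - 5·b)·(-7·b - 4 + 6·c)
= (27·b² + 27·b - 54·b·c - 9·b - 9 + 18·c + 12·b·c + 12·c - 24·c²)·(4·c + 7 - 5·b)·(-7·b - 4 + 6·c)    [distributive law]
= (27·b² + 18·b - 42·b·c - 9 + 30·c - 24·c²)·(4·c + 7 - 5·b)·(-7·b - 4 + 6·c)    [combine like terms]
= (108·b²·c + 189·b² - 135·b³ + 72·b·c + 126·b - 90·b² - 168·b·c² - 294·b·c + 210·b²·c - 36·c - 63 + 45·b + 120·c² + 210·c - 150·b·c - 96·c³ - 168·c² + 120·b·c²)·(-7·b - 4 + 6·c)    [distributive law]
= (318·b²·c + 99·b² - 135·b³ - 372·b·c + 171·b - 48·b·c² + 174·c - 63 - 48·c² - 96·c³)·(-7·b - 4 + 6·c)    [combine like terms]
= -2226·b³·c - 1272·b²·c + 1908·b²·c² - 693·b³ - 396·b² + 594·b²·c + 945·b⁴ + 540·b³ - 810·b³·c + 2604·b²·c + 1488·b·c - 2232·b·c² - 1197·b² - 684·b + 1026·b·c + 336·b²·c² + 192·b·c² - 288·b·c³ - 1218·b·c - 696·c + 1044·c² + 441·b + 252 - 378·c + 336·b·c² + 192·c² - 288·c³ + 672·b·c³ + 384·c³ - 576·c⁴    [distributive law]
= -3036·b³·c + 1926·b²·c + 2244·b²·c² - 153·b³ - 1593·b² + 945·b⁴ + 1296·b·c - 1704·b·c² - 243·b + 384·b·c³ - 1074·c + 1236·c² + 252 + 96·c³ - 576·c⁴    [combine like terms]

-3036·b³·c + 1926·b²·c + 2244·b²·c² - 153·b³ - 1593·b² + 945·b⁴ + 1296·b·c - 1704·b·c² - 243·b + 384·b·c³ - 1074·c + 1236·c² + 252 + 96·c³ - 576·c⁴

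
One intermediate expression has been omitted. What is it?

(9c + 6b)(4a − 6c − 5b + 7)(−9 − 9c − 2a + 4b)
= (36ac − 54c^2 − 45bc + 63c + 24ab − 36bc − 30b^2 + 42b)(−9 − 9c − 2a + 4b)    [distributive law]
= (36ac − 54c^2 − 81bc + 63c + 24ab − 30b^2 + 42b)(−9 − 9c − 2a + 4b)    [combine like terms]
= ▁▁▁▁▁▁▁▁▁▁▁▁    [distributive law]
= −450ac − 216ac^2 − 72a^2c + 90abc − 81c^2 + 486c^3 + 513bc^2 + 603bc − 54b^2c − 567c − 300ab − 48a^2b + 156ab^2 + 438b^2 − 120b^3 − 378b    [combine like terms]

After distributive law, the bracketed line is:

−324ac − 324ac^2 − 72a^2c + 144abc + 486c^2 + 486c^3 + 108ac^2 − 216bc^2 + 729bc + 729bc^2 + 162abc − 324b^2c − 567c − 567c^2 − 126ac + 252bc − 216ab − 216abc − 48a^2b + 96ab^2 + 270b^2 + 270b^2c + 60ab^2 − 120b^3 − 378b − 378bc − 84ab + 168b^2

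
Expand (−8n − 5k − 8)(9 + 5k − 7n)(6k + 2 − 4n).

234kn + 256n + 176n^2 + 70k^2n + 356kn^2 − 224n^3 − 560k^2 − 602k − 150k^3 − 144

(−8n − 5k − 8)(9 + 5k − 7n)(6k + 2 − 4n)
= (−72n − 40kn + 56n^2 − 45k − 25k^2 + 35kn − 72 − 40k + 56n)(6k + 2 − 4n)    [distributive law]
= (−16n − 5kn + 56n^2 − 85k − 25k^2 − 72)(6k + 2 − 4n)    [combine like terms]
= −96kn − 32n + 64n^2 − 30k^2n − 10kn + 20kn^2 + 336kn^2 + 112n^2 − 224n^3 − 510k^2 − 170k + 340kn − 150k^3 − 50k^2 + 100k^2n − 432k − 144 + 288n    [distributive law]
= 234kn + 256n + 176n^2 + 70k^2n + 356kn^2 − 224n^3 − 560k^2 − 602k − 150k^3 − 144    [combine like terms]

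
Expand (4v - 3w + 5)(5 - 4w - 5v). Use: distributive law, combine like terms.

-5v - vw - 20v^2 - 35w + 12w^2 + 25

(4v - 3w + 5)(5 - 4w - 5v)
= 20v - 16vw - 20v^2 - 15w + 12w^2 + 15vw + 25 - 20w - 25v    [distributive law]
= -5v - vw - 20v^2 - 35w + 12w^2 + 25    [combine like terms]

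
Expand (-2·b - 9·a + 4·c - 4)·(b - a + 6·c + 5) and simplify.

-2·b^2 - 7·a·b - 8·b·c - 14·b + 9·a^2 - 58·a·c - 41·a + 24·c^2 - 4·c - 20

(-2·b - 9·a + 4·c - 4)·(b - a + 6·c + 5)
= -2·b^2 + 2·a·b - 12·b·c - 10·b - 9·a·b + 9·a^2 - 54·a·c - 45·a + 4·b·c - 4·a·c + 24·c^2 + 20·c - 4·b + 4·a - 24·c - 20    [distributive law]
= -2·b^2 - 7·a·b - 8·b·c - 14·b + 9·a^2 - 58·a·c - 41·a + 24·c^2 - 4·c - 20    [combine like terms]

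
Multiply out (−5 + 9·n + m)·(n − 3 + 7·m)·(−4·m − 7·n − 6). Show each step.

10·m·n + 170·n² + 87·n + 168·m − 90 + 110·m² − 484·m·n² − 63·n³ − 305·m²·n − 28·m³

(−5 + 9·n + m)·(n − 3 + 7·m)·(−4·m − 7·n − 6)
= (−5·n + 15 − 35·m + 9·n² − 27·n + 63·m·n + m·n − 3·m + 7·m²)·(−4·m − 7·n − 6)    [distributive law]
= (−32·n + 15 − 38·m + 9·n² + 64·m·n + 7·m²)·(−4·m − 7·n − 6)    [combine like terms]
= 128·m·n + 224·n² + 192·n − 60·m − 105·n − 90 + 152·m² + 266·m·n + 228·m − 36·m·n² − 63·n³ − 54·n² − 256·m²·n − 448·m·n² − 384·m·n − 28·m³ − 49·m²·n − 42·m²    [distributive law]
= 10·m·n + 170·n² + 87·n + 168·m − 90 + 110·m² − 484·m·n² − 63·n³ − 305·m²·n − 28·m³    [combine like terms]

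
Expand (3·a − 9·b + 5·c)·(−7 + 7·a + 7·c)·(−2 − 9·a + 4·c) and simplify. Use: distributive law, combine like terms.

(3·a − 9·b + 5·c)·(−7 + 7·a + 7·c)·(−2 − 9·a + 4·c)
= (−21·a + 21·a^2 + 21·a·c + 63·b − 63·a·b − 63·b·c − 35·c + 35·a·c + 35·c^2)·(−2 − 9·a + 4·c)    [distributive law]
= (−21·a + 21·a^2 + 56·a·c + 63·b − 63·a·b − 63·b·c − 35·c + 35·c^2)·(−2 − 9·a + 4·c)    [combine like terms]
= 42·a + 189·a^2 − 84·a·c − 42·a^2 − 189·a^3 + 84·a^2·c − 112·a·c − 504·a^2·c + 224·a·c^2 − 126·b − 567·a·b + 252·b·c + 126·a·b + 567·a^2·b − 252·a·b·c + 126·b·c + 567·a·b·c − 252·b·c^2 + 70·c + 315·a·c − 140·c^2 − 70·c^2 − 315·a·c^2 + 140·c^3    [distributive law]
= 42·a + 147·a^2 + 119·a·c − 189·a^3 − 420·a^2·c − 91·a·c^2 − 126·b − 441·a·b + 378·b·c + 567·a^2·b + 315·a·b·c − 252·b·c^2 + 70·c − 210·c^2 + 140·c^3    [combine like terms]

42·a + 147·a^2 + 119·a·c − 189·a^3 − 420·a^2·c − 91·a·c^2 − 126·b − 441·a·b + 378·b·c + 567·a^2·b + 315·a·b·c − 252·b·c^2 + 70·c − 210·c^2 + 140·c^3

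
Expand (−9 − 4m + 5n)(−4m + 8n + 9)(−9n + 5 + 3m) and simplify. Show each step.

443n² + 594n − 341mn − 405 − 243m − 300m²n + 80m² + 48m³ + 588mn² − 360n³

(−9 − 4m + 5n)(−4m + 8n + 9)(−9n + 5 + 3m)
= (36m − 72n − 81 + 16m² − 32mn − 36m − 20mn + 40n² + 45n)(−9n + 5 + 3m)    [distributive law]
= (−27n − 81 + 16m² − 52mn + 40n²)(−9n + 5 + 3m)    [combine like terms]
= 243n² − 135n − 81mn + 729n − 405 − 243m − 144m²n + 80m² + 48m³ + 468mn² − 260mn − 156m²n − 360n³ + 200n² + 120mn²    [distributive law]
= 443n² + 594n − 341mn − 405 − 243m − 300m²n + 80m² + 48m³ + 588mn² − 360n³    [combine like terms]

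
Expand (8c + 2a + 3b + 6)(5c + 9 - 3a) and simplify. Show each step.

(8c + 2a + 3b + 6)(5c + 9 - 3a)
= 40c² + 72c - 24ac + 10ac + 18a - 6a² + 15bc + 27b - 9ab + 30c + 54 - 18a    [distributive law]
= 40c² + 102c - 14ac - 6a² + 15bc + 27b - 9ab + 54    [combine like terms]

40c² + 102c - 14ac - 6a² + 15bc + 27b - 9ab + 54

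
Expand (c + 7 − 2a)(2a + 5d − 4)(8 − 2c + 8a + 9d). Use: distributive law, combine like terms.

−60ac − 4ac² + 24a²c + 78acd − 66cd − 10c²d + 45cd² + 24c + 8c² − 48a + 144a² + 398ad + 28d + 315d² − 224 − 32a³ − 116a²d − 90ad²

(c + 7 − 2a)(2a + 5d − 4)(8 − 2c + 8a + 9d)
= (2ac + 5cd − 4c + 14a + 35d − 28 − 4a² − 10ad + 8a)(8 − 2c + 8a + 9d)    [distributive law]
= (2ac + 5cd − 4c + 22a + 35d − 28 − 4a² − 10ad)(8 − 2c + 8a + 9d)    [combine like terms]
= 16ac − 4ac² + 16a²c + 18acd + 40cd − 10c²d + 40acd + 45cd² − 32c + 8c² − 32ac − 36cd + 176a − 44ac + 176a² + 198ad + 280d − 70cd + 280ad + 315d² − 224 + 56c − 224a − 252d − 32a² + 8a²c − 32a³ − 36a²d − 80ad + 20acd − 80a²d − 90ad²    [distributive law]
= −60ac − 4ac² + 24a²c + 78acd − 66cd − 10c²d + 45cd² + 24c + 8c² − 48a + 144a² + 398ad + 28d + 315d² − 224 − 32a³ − 116a²d − 90ad²    [combine like terms]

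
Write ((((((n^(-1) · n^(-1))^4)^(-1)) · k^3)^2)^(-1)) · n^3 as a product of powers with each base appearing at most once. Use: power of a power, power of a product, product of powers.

((((((n^(-1) · n^(-1))^4)^(-1)) · k^3)^2)^(-1)) · n^3
= (((((n^(-1) · n^(-1))^4)^(-1)) · k^3)^(-2)) · n^3    [power of a power]
= (((((n^(-1) · n^(-1))^4)^(-1))^(-2)) · ((k^3)^(-2))) · n^3    [power of a product]
= ((((n^(-1) · n^(-1))^4)^2) · ((k^3)^(-2))) · n^3    [power of a power]
= (((n^(-1) · n^(-1))^8) · ((k^3)^(-2))) · n^3    [power of a power]
= ((((n^(-1))^8) · ((n^(-1))^8)) · ((k^3)^(-2))) · n^3    [power of a product]
= ((n^(-8) · ((n^(-1))^8)) · ((k^3)^(-2))) · n^3    [power of a power]
= ((n^(-8) · n^(-8)) · ((k^3)^(-2))) · n^3    [power of a power]
= (n^(-16) · ((k^3)^(-2))) · n^3    [product of powers]
= (n^(-16) · k^(-6)) · n^3    [power of a power]
= k^(-6)n^(-13)    [product of powers]

k^(-6)n^(-13)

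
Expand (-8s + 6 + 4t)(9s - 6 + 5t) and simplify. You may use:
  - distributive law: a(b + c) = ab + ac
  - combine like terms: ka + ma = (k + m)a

-72s^2 + 102s - 4st - 36 + 6t + 20t^2

(-8s + 6 + 4t)(9s - 6 + 5t)
= -72s^2 + 48s - 40st + 54s - 36 + 30t + 36st - 24t + 20t^2    [distributive law]
= -72s^2 + 102s - 4st - 36 + 6t + 20t^2    [combine like terms]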